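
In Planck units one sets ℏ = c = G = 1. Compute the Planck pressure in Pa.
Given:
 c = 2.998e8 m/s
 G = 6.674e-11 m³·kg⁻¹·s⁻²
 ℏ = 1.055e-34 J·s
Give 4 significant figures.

4.632e113 Pa

p_P = c⁷/(ℏG²)
  = 2.177e59 / 4.699e-55
  = 4.632e113 Pa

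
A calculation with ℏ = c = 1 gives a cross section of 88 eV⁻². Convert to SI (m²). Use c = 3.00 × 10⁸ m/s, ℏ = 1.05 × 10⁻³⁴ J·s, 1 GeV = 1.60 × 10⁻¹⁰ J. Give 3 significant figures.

3.41 × 10⁻¹² m²

Area is [L]² = [E]⁻²·(ℏc)²; restore (ℏc)².
1 GeV⁻² → (ℏc)² × (1 GeV in J)⁻² = 3.88 × 10⁻³² m².
Convert the energy scale: 88 eV⁻² = 8.80 × 10¹⁹ GeV⁻².
Result: 8.80 × 10¹⁹ × 3.88 × 10⁻³² = 3.41 × 10⁻¹² m².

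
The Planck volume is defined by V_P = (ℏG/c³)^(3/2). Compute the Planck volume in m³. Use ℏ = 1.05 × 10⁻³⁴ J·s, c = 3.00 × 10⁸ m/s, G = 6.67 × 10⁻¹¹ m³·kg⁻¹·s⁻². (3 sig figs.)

4.18 × 10⁻¹⁰⁵ m³

V_P = (ℏG/c³)^(3/2)
  = √(1.75 × 10⁻²⁰⁹)
  = 4.18 × 10⁻¹⁰⁵ m³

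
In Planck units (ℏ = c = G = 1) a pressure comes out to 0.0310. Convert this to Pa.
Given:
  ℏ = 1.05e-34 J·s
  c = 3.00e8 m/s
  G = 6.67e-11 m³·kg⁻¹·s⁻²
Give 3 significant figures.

1.45e112 Pa

One Planck pressure: p_P = c⁷/(ℏG²) = 4.68e113 Pa.
0.0310 × 4.68e113 Pa = 1.45e112 Pa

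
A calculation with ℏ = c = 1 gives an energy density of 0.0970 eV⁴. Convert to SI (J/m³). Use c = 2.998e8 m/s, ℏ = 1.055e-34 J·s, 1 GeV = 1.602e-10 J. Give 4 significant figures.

[E]/[L]³ = [E]⁴/(ℏc)³; restore (ℏc)⁻³.
1 GeV⁴ → 1/(ℏc)³ × (1 GeV in J)⁴ = 2.082e37 J/m³.
Convert the energy scale: 0.0970 eV⁴ = 9.70e-38 GeV⁴.
Result: 9.70e-38 × 2.082e37 = 2.019 J/m³.

2.019 J/m³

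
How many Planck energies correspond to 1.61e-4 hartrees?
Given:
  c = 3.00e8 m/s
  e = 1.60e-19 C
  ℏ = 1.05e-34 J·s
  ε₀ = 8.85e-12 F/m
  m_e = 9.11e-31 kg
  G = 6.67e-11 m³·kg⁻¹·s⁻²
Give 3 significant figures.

hartree: E_h = m_e e⁴/(4πε₀ℏ)² = 4.38e-18 J
Planck energy: E_P = √(ℏc⁵/G) = 1.96e9 J
1.61e-4 × 4.38e-18 / 1.96e9 = 3.60e-31

3.60e-31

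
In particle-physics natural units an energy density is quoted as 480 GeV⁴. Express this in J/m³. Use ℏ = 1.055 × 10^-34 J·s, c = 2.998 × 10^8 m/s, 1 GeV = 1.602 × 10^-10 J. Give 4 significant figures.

[E]/[L]³ = [E]⁴/(ℏc)³; restore (ℏc)⁻³.
1 GeV⁴ → 1/(ℏc)³ × (1 GeV in J)⁴ = 2.082 × 10^37 J/m³.
Result: 480 × 2.082 × 10^37 = 9.992 × 10^39 J/m³.

9.992 × 10^39 J/m³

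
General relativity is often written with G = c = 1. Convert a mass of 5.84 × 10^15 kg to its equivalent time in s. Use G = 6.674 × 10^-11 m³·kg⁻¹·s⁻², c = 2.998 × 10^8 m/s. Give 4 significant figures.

1.446 × 10^-20 s

Mass → time via G/c³.
5.84 × 10^15 kg × (G/c³) = 1.446 × 10^-20 s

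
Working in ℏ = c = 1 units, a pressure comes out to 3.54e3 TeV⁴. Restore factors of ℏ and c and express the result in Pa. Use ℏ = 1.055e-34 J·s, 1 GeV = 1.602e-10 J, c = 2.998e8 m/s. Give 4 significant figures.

7.369e52 Pa

Pressure is [E]/[L]³ = [E]⁴/(ℏc)³.
1 GeV⁴ → 1/(ℏc)³ × (1 GeV in J)⁴ = 2.082e37 Pa.
Convert the energy scale: 3.54e3 TeV⁴ = 3.54e15 GeV⁴.
Result: 3.54e15 × 2.082e37 = 7.369e52 Pa.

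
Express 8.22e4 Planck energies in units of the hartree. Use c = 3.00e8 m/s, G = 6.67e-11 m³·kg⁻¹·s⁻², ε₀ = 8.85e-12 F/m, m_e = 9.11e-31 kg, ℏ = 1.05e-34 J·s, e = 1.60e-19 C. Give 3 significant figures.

3.67e31

Planck energy: E_P = √(ℏc⁵/G) = 1.96e9 J
hartree: E_h = m_e e⁴/(4πε₀ℏ)² = 4.38e-18 J
8.22e4 × 1.96e9 / 4.38e-18 = 3.67e31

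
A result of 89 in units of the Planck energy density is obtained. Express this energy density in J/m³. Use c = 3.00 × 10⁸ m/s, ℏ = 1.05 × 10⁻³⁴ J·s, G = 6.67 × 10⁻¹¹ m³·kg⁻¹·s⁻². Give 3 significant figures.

4.17 × 10¹¹⁵ J/m³

One Planck energy density: u_P = c⁷/(ℏG²) = 4.68 × 10¹¹³ J/m³.
89 × 4.68 × 10¹¹³ J/m³ = 4.17 × 10¹¹⁵ J/m³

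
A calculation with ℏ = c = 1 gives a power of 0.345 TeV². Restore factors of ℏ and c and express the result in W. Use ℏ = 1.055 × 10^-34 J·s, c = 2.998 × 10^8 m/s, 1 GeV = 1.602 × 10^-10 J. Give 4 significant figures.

8.393 × 10^19 W

Power is [E]/[T] = [E]²/ℏ.
1 GeV² → 1/ℏ × (1 GeV in J)² = 2.433 × 10^14 W.
Convert the energy scale: 0.345 TeV² = 3.45 × 10^5 GeV².
Result: 3.45 × 10^5 × 2.433 × 10^14 = 8.393 × 10^19 W.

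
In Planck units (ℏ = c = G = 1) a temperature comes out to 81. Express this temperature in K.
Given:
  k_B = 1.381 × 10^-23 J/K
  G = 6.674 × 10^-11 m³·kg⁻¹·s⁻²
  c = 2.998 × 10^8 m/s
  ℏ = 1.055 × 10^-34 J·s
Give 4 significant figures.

1.148 × 10^34 K

One Planck temperature: T_P = √(ℏc⁵/G) / k_B = 1.417 × 10^32 K.
81 × 1.417 × 10^32 K = 1.148 × 10^34 K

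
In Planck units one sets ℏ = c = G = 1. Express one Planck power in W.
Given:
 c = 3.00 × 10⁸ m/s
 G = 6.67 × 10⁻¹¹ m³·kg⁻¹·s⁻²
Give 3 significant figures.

3.64 × 10⁵² W

P_P = c⁵/G
  = 2.43 × 10⁴² / 6.67 × 10⁻¹¹
  = 3.64 × 10⁵² W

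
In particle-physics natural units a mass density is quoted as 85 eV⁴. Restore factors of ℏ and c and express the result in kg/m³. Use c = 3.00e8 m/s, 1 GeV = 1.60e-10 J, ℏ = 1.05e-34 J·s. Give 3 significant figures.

1.98e-14 kg/m³

Mass density is [E]/(c²[L]³) = [E]⁴/(ℏ³c⁵).
1 GeV⁴ → 1/(ℏ³c⁵) × (1 GeV in J)⁴ = 2.33e20 kg/m³.
Convert the energy scale: 85 eV⁴ = 8.50e-35 GeV⁴.
Result: 8.50e-35 × 2.33e20 = 1.98e-14 kg/m³.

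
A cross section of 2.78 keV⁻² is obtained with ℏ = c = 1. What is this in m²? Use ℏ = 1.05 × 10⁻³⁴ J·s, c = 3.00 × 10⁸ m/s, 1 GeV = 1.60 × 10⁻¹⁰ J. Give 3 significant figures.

Area is [L]² = [E]⁻²·(ℏc)²; restore (ℏc)².
1 GeV⁻² → (ℏc)² × (1 GeV in J)⁻² = 3.88 × 10⁻³² m².
Convert the energy scale: 2.78 keV⁻² = 2.78 × 10¹² GeV⁻².
Result: 2.78 × 10¹² × 3.88 × 10⁻³² = 1.08 × 10⁻¹⁹ m².

1.08 × 10⁻¹⁹ m²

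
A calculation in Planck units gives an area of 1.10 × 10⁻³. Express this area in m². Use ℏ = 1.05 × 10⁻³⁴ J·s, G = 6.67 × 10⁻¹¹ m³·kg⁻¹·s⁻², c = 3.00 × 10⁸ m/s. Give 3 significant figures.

2.85 × 10⁻⁷³ m²

One Planck area: A_P = ℏG/c³ = 2.59 × 10⁻⁷⁰ m².
1.10 × 10⁻³ × 2.59 × 10⁻⁷⁰ m² = 2.85 × 10⁻⁷³ m²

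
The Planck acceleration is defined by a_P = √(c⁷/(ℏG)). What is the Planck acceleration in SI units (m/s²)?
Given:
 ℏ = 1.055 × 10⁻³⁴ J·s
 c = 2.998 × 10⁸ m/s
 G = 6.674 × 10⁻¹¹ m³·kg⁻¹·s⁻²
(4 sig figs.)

a_P = √(c⁷/(ℏG))
  = √(3.092 × 10¹⁰³)
  = 5.560 × 10⁵¹ m/s²

5.560 × 10⁵¹ m/s²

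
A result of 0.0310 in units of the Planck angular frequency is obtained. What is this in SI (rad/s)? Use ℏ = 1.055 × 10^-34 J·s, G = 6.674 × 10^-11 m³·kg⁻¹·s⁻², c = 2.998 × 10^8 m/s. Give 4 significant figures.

One Planck angular frequency: ω_P = √(c⁵/(ℏG)) = 1.855 × 10^43 rad/s.
0.0310 × 1.855 × 10^43 rad/s = 5.749 × 10^41 rad/s

5.749 × 10^41 rad/s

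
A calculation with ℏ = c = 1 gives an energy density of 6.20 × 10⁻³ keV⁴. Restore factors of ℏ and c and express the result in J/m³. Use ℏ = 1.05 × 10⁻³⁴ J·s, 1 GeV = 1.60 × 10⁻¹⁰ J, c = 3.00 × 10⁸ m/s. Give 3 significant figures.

[E]/[L]³ = [E]⁴/(ℏc)³; restore (ℏc)⁻³.
1 GeV⁴ → 1/(ℏc)³ × (1 GeV in J)⁴ = 2.10 × 10³⁷ J/m³.
Convert the energy scale: 6.20 × 10⁻³ keV⁴ = 6.20 × 10⁻²⁷ GeV⁴.
Result: 6.20 × 10⁻²⁷ × 2.10 × 10³⁷ = 1.30 × 10¹¹ J/m³.

1.30 × 10¹¹ J/m³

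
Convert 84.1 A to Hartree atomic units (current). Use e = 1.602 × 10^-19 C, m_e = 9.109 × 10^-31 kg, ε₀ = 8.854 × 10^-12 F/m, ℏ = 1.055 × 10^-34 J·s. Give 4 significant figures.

1.272 × 10^4

atomic unit of electric current: I_au = e E_h/ℏ = m_e e⁵/((4πε₀)²ℏ³) = 6.612 × 10^-3 A.
84.1 / 6.612 × 10^-3 = 1.272 × 10^4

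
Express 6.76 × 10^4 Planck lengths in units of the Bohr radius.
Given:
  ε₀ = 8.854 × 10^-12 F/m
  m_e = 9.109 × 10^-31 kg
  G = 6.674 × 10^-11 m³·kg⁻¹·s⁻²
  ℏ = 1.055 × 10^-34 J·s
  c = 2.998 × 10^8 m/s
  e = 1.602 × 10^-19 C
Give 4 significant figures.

2.063 × 10^-20

Planck length: ℓ_P = √(ℏG/c³) = 1.616 × 10^-35 m
Bohr radius: a₀ = 4πε₀ℏ²/(m_e e²) = 5.297 × 10^-11 m
6.76 × 10^4 × 1.616 × 10^-35 / 5.297 × 10^-11 = 2.063 × 10^-20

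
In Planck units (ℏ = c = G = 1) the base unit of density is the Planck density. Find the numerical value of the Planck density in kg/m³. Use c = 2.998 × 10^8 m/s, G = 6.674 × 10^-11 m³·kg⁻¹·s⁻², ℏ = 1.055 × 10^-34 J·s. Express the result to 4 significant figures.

5.154 × 10^96 kg/m³

ρ_P = c⁵/(ℏG²)
  = 2.422 × 10^42 / 4.699 × 10^-55
  = 5.154 × 10^96 kg/m³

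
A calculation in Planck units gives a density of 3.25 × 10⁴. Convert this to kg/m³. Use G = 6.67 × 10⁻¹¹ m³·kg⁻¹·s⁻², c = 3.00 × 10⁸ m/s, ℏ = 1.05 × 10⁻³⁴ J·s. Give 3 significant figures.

One Planck density: ρ_P = c⁵/(ℏG²) = 5.20 × 10⁹⁶ kg/m³.
3.25 × 10⁴ × 5.20 × 10⁹⁶ kg/m³ = 1.69 × 10¹⁰¹ kg/m³

1.69 × 10¹⁰¹ kg/m³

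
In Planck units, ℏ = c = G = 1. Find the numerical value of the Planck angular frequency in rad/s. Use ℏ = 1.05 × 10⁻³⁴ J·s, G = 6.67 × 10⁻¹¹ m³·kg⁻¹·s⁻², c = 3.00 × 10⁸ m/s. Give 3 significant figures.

1.86 × 10⁴³ rad/s

From ℏ = c = G = 1 the angular frequency scale is ω_P = √(c⁵/(ℏG)).
  = √(3.47 × 10⁸⁶)
  = 1.86 × 10⁴³ rad/s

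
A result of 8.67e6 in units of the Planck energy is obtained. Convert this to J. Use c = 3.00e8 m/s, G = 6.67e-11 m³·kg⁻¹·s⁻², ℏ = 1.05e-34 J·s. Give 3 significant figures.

1.70e16 J

One Planck energy: E_P = √(ℏc⁵/G) = 1.96e9 J.
8.67e6 × 1.96e9 J = 1.70e16 J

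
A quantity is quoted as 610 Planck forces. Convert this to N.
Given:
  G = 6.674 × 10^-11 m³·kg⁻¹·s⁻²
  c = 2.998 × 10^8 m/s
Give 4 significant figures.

7.384 × 10^46 N

One Planck force: F_P = c⁴/G = 1.210 × 10^44 N.
610 × 1.210 × 10^44 N = 7.384 × 10^46 N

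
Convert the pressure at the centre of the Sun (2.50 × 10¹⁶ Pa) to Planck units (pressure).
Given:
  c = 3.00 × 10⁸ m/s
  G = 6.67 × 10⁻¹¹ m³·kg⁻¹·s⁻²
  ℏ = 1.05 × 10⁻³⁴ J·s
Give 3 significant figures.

Planck pressure: p_P = c⁷/(ℏG²) = 4.68 × 10¹¹³ Pa.
2.50 × 10¹⁶ / 4.68 × 10¹¹³ = 5.34 × 10⁻⁹⁸

5.34 × 10⁻⁹⁸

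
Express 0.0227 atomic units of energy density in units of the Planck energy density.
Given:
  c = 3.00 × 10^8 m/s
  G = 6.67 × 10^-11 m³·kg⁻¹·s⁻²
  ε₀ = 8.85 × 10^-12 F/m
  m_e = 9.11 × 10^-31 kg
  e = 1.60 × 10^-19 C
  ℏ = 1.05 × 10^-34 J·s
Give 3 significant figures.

1.46 × 10^-102

atomic unit of energy density: u_au = E_h/a₀³ = m_e⁴e¹⁰/((4πε₀)⁵ℏ⁸) = 3.01 × 10^13 J/m³
Planck energy density: u_P = c⁷/(ℏG²) = 4.68 × 10^113 J/m³
0.0227 × 3.01 × 10^13 / 4.68 × 10^113 = 1.46 × 10^-102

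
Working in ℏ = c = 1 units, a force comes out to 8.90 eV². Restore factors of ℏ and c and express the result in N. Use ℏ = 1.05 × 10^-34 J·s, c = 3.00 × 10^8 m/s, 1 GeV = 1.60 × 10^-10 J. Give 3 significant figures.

7.23 × 10^-12 N

Force is [E]/[L] = [E]²/(ℏc); restore (ℏc)⁻¹.
1 GeV² → 1/(ℏc) × (1 GeV in J)² = 8.13 × 10^5 N.
Convert the energy scale: 8.90 eV² = 8.90 × 10^-18 GeV².
Result: 8.90 × 10^-18 × 8.13 × 10^5 = 7.23 × 10^-12 N.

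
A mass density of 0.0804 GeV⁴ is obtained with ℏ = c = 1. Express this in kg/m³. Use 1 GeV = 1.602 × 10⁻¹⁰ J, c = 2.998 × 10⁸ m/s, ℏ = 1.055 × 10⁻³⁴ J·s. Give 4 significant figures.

1.862 × 10¹⁹ kg/m³

Mass density is [E]/(c²[L]³) = [E]⁴/(ℏ³c⁵).
1 GeV⁴ → 1/(ℏ³c⁵) × (1 GeV in J)⁴ = 2.316 × 10²⁰ kg/m³.
Result: 0.0804 × 2.316 × 10²⁰ = 1.862 × 10¹⁹ kg/m³.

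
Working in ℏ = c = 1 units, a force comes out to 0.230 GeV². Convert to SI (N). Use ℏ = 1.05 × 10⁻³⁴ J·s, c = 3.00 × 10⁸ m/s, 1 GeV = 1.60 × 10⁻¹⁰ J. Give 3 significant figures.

1.87 × 10⁵ N

Force is [E]/[L] = [E]²/(ℏc); restore (ℏc)⁻¹.
1 GeV² → 1/(ℏc) × (1 GeV in J)² = 8.13 × 10⁵ N.
Result: 0.230 × 8.13 × 10⁵ = 1.87 × 10⁵ N.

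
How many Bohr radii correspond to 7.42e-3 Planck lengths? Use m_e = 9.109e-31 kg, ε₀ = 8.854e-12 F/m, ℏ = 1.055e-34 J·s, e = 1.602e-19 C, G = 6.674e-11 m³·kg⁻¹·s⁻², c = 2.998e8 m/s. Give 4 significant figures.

2.264e-27

Planck length: ℓ_P = √(ℏG/c³) = 1.616e-35 m
Bohr radius: a₀ = 4πε₀ℏ²/(m_e e²) = 5.297e-11 m
7.42e-3 × 1.616e-35 / 5.297e-11 = 2.264e-27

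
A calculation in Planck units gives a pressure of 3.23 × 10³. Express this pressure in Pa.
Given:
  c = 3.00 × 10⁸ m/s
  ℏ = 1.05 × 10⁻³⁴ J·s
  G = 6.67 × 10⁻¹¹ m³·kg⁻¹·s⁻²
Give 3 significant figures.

One Planck pressure: p_P = c⁷/(ℏG²) = 4.68 × 10¹¹³ Pa.
3.23 × 10³ × 4.68 × 10¹¹³ Pa = 1.51 × 10¹¹⁷ Pa

1.51 × 10¹¹⁷ Pa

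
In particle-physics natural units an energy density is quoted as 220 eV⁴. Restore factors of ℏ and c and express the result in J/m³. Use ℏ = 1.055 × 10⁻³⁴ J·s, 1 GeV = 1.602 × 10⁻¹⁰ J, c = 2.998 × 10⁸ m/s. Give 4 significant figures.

4.580 × 10³ J/m³

[E]/[L]³ = [E]⁴/(ℏc)³; restore (ℏc)⁻³.
1 GeV⁴ → 1/(ℏc)³ × (1 GeV in J)⁴ = 2.082 × 10³⁷ J/m³.
Convert the energy scale: 220 eV⁴ = 2.20 × 10⁻³⁴ GeV⁴.
Result: 2.20 × 10⁻³⁴ × 2.082 × 10³⁷ = 4.580 × 10³ J/m³.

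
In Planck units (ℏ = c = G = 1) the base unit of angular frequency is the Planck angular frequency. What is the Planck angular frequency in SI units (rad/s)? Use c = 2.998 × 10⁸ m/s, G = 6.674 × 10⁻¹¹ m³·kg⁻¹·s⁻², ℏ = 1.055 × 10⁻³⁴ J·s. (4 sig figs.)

1.855 × 10⁴³ rad/s

ω_P = √(c⁵/(ℏG))
  = √(3.440 × 10⁸⁶)
  = 1.855 × 10⁴³ rad/s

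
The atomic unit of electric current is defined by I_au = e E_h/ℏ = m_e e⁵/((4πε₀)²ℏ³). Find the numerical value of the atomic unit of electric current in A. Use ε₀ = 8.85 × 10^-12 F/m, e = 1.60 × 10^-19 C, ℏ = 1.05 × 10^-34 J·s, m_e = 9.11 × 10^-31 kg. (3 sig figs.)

6.67 × 10^-3 A

I_au = e E_h/ℏ = m_e e⁵/((4πε₀)²ℏ³)
E_h = 4.38 × 10^-18 J
e·E_h/ℏ = 6.67 × 10^-3 A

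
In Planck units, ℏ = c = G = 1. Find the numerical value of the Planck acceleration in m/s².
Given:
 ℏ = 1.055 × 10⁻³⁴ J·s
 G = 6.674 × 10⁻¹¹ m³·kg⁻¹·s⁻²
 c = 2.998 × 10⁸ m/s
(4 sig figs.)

5.560 × 10⁵¹ m/s²

The unique combination of the constants set to 1 with dimensions of acceleration is a_P = √(c⁷/(ℏG)).
  = √(3.092 × 10¹⁰³)
  = 5.560 × 10⁵¹ m/s²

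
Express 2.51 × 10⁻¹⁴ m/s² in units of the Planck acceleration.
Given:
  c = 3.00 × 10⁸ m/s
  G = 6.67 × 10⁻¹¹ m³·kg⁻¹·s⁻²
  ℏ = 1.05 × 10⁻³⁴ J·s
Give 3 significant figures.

4.49 × 10⁻⁶⁶

Planck acceleration: a_P = √(c⁷/(ℏG)) = 5.59 × 10⁵¹ m/s².
2.51 × 10⁻¹⁴ / 5.59 × 10⁵¹ = 4.49 × 10⁻⁶⁶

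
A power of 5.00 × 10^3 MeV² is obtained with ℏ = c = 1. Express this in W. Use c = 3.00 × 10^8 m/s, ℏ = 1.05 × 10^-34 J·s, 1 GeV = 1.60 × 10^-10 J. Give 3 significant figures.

Power is [E]/[T] = [E]²/ℏ.
1 GeV² → 1/ℏ × (1 GeV in J)² = 2.44 × 10^14 W.
Convert the energy scale: 5.00 × 10^3 MeV² = 5.00 × 10^-3 GeV².
Result: 5.00 × 10^-3 × 2.44 × 10^14 = 1.22 × 10^12 W.

1.22 × 10^12 W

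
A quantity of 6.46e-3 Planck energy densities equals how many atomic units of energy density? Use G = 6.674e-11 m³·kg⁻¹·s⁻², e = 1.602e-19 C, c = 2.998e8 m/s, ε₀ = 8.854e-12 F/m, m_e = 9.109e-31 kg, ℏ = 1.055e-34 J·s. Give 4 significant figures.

Planck energy density: u_P = c⁷/(ℏG²) = 4.632e113 J/m³
atomic unit of energy density: u_au = E_h/a₀³ = m_e⁴e¹⁰/((4πε₀)⁵ℏ⁸) = 2.929e13 J/m³
6.46e-3 × 4.632e113 / 2.929e13 = 1.022e98

1.022e98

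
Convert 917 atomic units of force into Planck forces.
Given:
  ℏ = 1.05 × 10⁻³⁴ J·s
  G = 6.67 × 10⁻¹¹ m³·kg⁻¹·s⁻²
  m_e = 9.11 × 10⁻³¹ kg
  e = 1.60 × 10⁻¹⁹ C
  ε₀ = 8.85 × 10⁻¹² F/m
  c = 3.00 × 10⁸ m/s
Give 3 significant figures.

6.29 × 10⁻⁴⁹

atomic unit of force: F_au = E_h/a₀ = m_e²e⁶/((4πε₀)³ℏ⁴) = 8.33 × 10⁻⁸ N
Planck force: F_P = c⁴/G = 1.21 × 10⁴⁴ N
917 × 8.33 × 10⁻⁸ / 1.21 × 10⁴⁴ = 6.29 × 10⁻⁴⁹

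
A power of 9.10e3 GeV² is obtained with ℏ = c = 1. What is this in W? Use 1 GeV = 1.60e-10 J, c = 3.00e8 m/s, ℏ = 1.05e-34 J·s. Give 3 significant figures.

2.22e18 W

Power is [E]/[T] = [E]²/ℏ.
1 GeV² → 1/ℏ × (1 GeV in J)² = 2.44e14 W.
Result: 9.10e3 × 2.44e14 = 2.22e18 W.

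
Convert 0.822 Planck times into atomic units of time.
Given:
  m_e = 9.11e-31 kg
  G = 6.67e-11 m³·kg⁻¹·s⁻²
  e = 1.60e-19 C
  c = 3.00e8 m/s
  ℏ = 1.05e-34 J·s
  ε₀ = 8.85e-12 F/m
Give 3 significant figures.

1.84e-27

Planck time: t_P = √(ℏG/c⁵) = 5.37e-44 s
atomic unit of time: τ_au = (4πε₀)²ℏ³/(m_e e⁴) = 2.40e-17 s
0.822 × 5.37e-44 / 2.40e-17 = 1.84e-27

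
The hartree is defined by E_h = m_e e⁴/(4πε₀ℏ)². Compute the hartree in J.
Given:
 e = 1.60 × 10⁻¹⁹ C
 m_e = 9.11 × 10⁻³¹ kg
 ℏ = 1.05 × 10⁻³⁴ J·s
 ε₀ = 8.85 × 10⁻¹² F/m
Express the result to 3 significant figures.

4.38 × 10⁻¹⁸ J

E_h = m_e e⁴/(4πε₀ℏ)²
  = 5.97 × 10⁻¹⁰⁶ / 1.36 × 10⁻⁸⁸
  = 4.38 × 10⁻¹⁸ J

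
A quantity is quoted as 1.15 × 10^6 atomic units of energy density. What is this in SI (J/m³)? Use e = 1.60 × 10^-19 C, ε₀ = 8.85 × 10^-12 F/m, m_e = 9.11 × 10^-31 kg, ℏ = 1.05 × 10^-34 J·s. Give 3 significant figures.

One atomic unit of energy density: u_au = E_h/a₀³ = m_e⁴e¹⁰/((4πε₀)⁵ℏ⁸) = 3.01 × 10^13 J/m³.
1.15 × 10^6 × 3.01 × 10^13 J/m³ = 3.46 × 10^19 J/m³

3.46 × 10^19 J/m³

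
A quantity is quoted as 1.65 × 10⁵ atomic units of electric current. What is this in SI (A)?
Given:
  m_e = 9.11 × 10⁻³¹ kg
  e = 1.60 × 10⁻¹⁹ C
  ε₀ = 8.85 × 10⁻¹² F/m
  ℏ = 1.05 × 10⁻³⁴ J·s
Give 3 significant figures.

1.10 × 10³ A

One atomic unit of electric current: I_au = e E_h/ℏ = m_e e⁵/((4πε₀)²ℏ³) = 6.67 × 10⁻³ A.
1.65 × 10⁵ × 6.67 × 10⁻³ A = 1.10 × 10³ A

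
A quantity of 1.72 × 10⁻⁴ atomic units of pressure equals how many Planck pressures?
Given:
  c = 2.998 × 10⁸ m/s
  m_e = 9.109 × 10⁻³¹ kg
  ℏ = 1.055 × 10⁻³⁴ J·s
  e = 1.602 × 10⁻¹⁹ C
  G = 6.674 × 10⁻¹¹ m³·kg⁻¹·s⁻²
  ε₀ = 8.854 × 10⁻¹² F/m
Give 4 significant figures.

1.088 × 10⁻¹⁰⁴

atomic unit of pressure: P_au = E_h/a₀³ = m_e⁴e¹⁰/((4πε₀)⁵ℏ⁸) = 2.929 × 10¹³ Pa
Planck pressure: p_P = c⁷/(ℏG²) = 4.632 × 10¹¹³ Pa
1.72 × 10⁻⁴ × 2.929 × 10¹³ / 4.632 × 10¹¹³ = 1.088 × 10⁻¹⁰⁴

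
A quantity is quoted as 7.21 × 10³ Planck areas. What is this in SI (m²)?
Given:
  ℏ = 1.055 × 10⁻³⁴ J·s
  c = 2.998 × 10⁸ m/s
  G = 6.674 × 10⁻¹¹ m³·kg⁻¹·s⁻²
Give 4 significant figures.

One Planck area: A_P = ℏG/c³ = 2.613 × 10⁻⁷⁰ m².
7.21 × 10³ × 2.613 × 10⁻⁷⁰ m² = 1.884 × 10⁻⁶⁶ m²

1.884 × 10⁻⁶⁶ m²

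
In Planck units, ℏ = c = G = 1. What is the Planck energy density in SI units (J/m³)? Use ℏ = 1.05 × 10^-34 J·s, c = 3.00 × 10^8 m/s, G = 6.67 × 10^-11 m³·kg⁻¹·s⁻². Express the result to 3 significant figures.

4.68 × 10^113 J/m³

From ℏ = c = G = 1 the energy density scale is u_P = c⁷/(ℏG²).
  = 2.19 × 10^59 / 4.67 × 10^-55
  = 4.68 × 10^113 J/m³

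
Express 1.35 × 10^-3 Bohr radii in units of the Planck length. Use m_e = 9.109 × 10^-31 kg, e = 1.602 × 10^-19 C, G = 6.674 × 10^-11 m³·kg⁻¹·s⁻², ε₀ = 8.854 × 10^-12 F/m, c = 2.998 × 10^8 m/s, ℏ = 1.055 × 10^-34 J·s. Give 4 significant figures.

Bohr radius: a₀ = 4πε₀ℏ²/(m_e e²) = 5.297 × 10^-11 m
Planck length: ℓ_P = √(ℏG/c³) = 1.616 × 10^-35 m
1.35 × 10^-3 × 5.297 × 10^-11 / 1.616 × 10^-35 = 4.424 × 10^21

4.424 × 10^21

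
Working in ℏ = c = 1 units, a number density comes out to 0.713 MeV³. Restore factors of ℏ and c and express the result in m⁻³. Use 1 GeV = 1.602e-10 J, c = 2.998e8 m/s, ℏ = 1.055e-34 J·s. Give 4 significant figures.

9.265e37 m⁻³

Number density is [L]⁻³ = [E]³/(ℏc)³.
1 GeV³ → 1/(ℏc)³ × (1 GeV in J)³ = 1.299e47 m⁻³.
Convert the energy scale: 0.713 MeV³ = 7.13e-10 GeV³.
Result: 7.13e-10 × 1.299e47 = 9.265e37 m⁻³.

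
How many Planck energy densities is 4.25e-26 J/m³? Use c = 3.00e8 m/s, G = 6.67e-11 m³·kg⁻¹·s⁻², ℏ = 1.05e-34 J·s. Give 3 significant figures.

9.08e-140

Planck energy density: u_P = c⁷/(ℏG²) = 4.68e113 J/m³.
4.25e-26 / 4.68e113 = 9.08e-140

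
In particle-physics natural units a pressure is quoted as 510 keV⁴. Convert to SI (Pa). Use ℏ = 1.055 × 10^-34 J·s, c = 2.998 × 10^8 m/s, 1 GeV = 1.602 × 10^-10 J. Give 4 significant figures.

Pressure is [E]/[L]³ = [E]⁴/(ℏc)³.
1 GeV⁴ → 1/(ℏc)³ × (1 GeV in J)⁴ = 2.082 × 10^37 Pa.
Convert the energy scale: 510 keV⁴ = 5.10 × 10^-22 GeV⁴.
Result: 5.10 × 10^-22 × 2.082 × 10^37 = 1.062 × 10^16 Pa.

1.062 × 10^16 Pa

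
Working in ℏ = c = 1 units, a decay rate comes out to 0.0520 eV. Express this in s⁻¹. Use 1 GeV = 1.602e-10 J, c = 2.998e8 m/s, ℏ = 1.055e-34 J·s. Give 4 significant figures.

7.896e13 s⁻¹

A rate is [E]/ℏ; divide by ℏ.
1 GeV → 1/ℏ × (1 GeV in J) = 1.518e24 s⁻¹.
Convert the energy scale: 0.0520 eV = 5.20e-11 GeV.
Result: 5.20e-11 × 1.518e24 = 7.896e13 s⁻¹.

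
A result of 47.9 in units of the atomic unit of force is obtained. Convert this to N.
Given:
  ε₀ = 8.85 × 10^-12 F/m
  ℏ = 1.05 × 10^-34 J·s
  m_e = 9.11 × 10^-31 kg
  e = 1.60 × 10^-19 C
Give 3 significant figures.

One atomic unit of force: F_au = E_h/a₀ = m_e²e⁶/((4πε₀)³ℏ⁴) = 8.33 × 10^-8 N.
47.9 × 8.33 × 10^-8 N = 3.99 × 10^-6 N

3.99 × 10^-6 N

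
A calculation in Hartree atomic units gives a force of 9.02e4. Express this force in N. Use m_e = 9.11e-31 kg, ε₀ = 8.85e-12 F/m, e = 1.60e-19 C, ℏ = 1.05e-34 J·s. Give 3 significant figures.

One atomic unit of force: F_au = E_h/a₀ = m_e²e⁶/((4πε₀)³ℏ⁴) = 8.33e-8 N.
9.02e4 × 8.33e-8 N = 7.51e-3 N

7.51e-3 N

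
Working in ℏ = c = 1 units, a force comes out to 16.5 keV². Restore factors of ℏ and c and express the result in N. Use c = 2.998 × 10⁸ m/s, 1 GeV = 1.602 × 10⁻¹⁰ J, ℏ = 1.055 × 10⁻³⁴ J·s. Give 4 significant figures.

1.339 × 10⁻⁵ N

Force is [E]/[L] = [E]²/(ℏc); restore (ℏc)⁻¹.
1 GeV² → 1/(ℏc) × (1 GeV in J)² = 8.114 × 10⁵ N.
Convert the energy scale: 16.5 keV² = 1.65 × 10⁻¹¹ GeV².
Result: 1.65 × 10⁻¹¹ × 8.114 × 10⁵ = 1.339 × 10⁻⁵ N.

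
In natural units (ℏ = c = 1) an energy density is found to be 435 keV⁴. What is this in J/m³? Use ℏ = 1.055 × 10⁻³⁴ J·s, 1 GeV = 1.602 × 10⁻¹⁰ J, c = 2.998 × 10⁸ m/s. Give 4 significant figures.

[E]/[L]³ = [E]⁴/(ℏc)³; restore (ℏc)⁻³.
1 GeV⁴ → 1/(ℏc)³ × (1 GeV in J)⁴ = 2.082 × 10³⁷ J/m³.
Convert the energy scale: 435 keV⁴ = 4.35 × 10⁻²² GeV⁴.
Result: 4.35 × 10⁻²² × 2.082 × 10³⁷ = 9.055 × 10¹⁵ J/m³.

9.055 × 10¹⁵ J/m³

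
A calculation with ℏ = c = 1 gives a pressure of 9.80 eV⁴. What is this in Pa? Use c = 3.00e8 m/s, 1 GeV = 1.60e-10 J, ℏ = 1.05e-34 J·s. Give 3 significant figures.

Pressure is [E]/[L]³ = [E]⁴/(ℏc)³.
1 GeV⁴ → 1/(ℏc)³ × (1 GeV in J)⁴ = 2.10e37 Pa.
Convert the energy scale: 9.80 eV⁴ = 9.80e-36 GeV⁴.
Result: 9.80e-36 × 2.10e37 = 205 Pa.

205 Pa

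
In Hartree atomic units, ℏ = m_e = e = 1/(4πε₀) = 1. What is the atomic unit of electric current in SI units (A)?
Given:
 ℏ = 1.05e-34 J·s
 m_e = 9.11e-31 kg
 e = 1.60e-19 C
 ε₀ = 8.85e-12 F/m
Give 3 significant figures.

6.67e-3 A

From ℏ = m_e = e = 1/(4πε₀) = 1 the current scale is I_au = e E_h/ℏ = m_e e⁵/((4πε₀)²ℏ³).
E_h = 4.38e-18 J
e·E_h/ℏ = 6.67e-3 A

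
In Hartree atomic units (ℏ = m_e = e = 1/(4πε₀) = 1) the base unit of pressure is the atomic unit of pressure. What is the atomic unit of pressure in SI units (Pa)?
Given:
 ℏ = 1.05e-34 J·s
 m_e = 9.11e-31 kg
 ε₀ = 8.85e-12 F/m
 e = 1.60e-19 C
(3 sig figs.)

3.01e13 Pa

P_au = E_h/a₀³ = m_e⁴e¹⁰/((4πε₀)⁵ℏ⁸)
E_h = 4.38e-18 J
a₀ = 5.26e-11 m
E_h/a₀³ = 3.01e13 Pa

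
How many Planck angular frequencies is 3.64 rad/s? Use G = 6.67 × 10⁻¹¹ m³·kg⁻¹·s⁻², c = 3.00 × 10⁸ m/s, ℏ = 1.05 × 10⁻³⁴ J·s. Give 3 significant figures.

1.95 × 10⁻⁴³

Planck angular frequency: ω_P = √(c⁵/(ℏG)) = 1.86 × 10⁴³ rad/s.
3.64 / 1.86 × 10⁴³ = 1.95 × 10⁻⁴³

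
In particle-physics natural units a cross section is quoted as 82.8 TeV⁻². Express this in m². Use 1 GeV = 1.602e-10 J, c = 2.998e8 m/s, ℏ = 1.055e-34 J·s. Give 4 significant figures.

3.228e-36 m²

Area is [L]² = [E]⁻²·(ℏc)²; restore (ℏc)².
1 GeV⁻² → (ℏc)² × (1 GeV in J)⁻² = 3.898e-32 m².
Convert the energy scale: 82.8 TeV⁻² = 8.28e-5 GeV⁻².
Result: 8.28e-5 × 3.898e-32 = 3.228e-36 m².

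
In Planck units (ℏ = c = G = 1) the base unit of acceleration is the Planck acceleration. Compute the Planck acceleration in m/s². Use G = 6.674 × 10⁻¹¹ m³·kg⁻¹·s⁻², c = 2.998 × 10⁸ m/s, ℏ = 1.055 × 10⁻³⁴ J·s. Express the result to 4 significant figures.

5.560 × 10⁵¹ m/s²

a_P = √(c⁷/(ℏG))
  = √(3.092 × 10¹⁰³)
  = 5.560 × 10⁵¹ m/s²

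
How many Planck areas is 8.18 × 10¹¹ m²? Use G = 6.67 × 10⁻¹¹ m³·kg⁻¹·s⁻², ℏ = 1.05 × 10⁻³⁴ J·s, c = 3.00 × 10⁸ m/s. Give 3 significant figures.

Planck area: A_P = ℏG/c³ = 2.59 × 10⁻⁷⁰ m².
8.18 × 10¹¹ / 2.59 × 10⁻⁷⁰ = 3.15 × 10⁸¹

3.15 × 10⁸¹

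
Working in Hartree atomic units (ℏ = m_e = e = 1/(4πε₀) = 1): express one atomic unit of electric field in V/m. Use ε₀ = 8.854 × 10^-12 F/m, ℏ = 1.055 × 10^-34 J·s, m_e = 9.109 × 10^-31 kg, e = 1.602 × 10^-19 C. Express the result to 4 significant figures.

The unique combination of the constants set to 1 with dimensions of electric field is E_au = E_h/(e a₀) = m_e²e⁵/((4πε₀)³ℏ⁴).
E_h = 4.354 × 10^-18 J
a₀ = 5.297 × 10^-11 m
E_h/(e·a₀) = 5.131 × 10^11 V/m

5.131 × 10^11 V/m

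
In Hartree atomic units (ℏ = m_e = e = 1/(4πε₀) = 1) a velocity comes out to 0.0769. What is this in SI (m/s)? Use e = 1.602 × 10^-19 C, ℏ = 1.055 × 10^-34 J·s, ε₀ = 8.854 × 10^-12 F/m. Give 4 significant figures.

One atomic unit of velocity: v_au = e²/(4πε₀ℏ) = 2.186 × 10^6 m/s.
0.0769 × 2.186 × 10^6 m/s = 1.681 × 10^5 m/s

1.681 × 10^5 m/s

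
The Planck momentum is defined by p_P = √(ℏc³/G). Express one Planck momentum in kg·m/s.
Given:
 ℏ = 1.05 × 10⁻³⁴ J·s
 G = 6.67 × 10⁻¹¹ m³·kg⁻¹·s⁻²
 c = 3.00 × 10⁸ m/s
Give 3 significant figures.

p_P = √(ℏc³/G)
  = √(42.5)
  = 6.52 kg·m/s

6.52 kg·m/s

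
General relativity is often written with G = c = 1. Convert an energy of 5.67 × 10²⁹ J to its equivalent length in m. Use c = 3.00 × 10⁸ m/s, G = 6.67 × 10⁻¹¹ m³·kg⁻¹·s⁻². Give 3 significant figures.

4.67 × 10⁻¹⁵ m

Energy → length via G/c⁴.
5.67 × 10²⁹ J × (G/c⁴) = 4.67 × 10⁻¹⁵ m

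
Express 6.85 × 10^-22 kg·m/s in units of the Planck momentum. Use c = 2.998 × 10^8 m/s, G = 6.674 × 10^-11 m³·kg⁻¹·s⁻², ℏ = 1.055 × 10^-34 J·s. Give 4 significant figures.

Planck momentum: p_P = √(ℏc³/G) = 6.527 kg·m/s.
6.85 × 10^-22 / 6.527 = 1.050 × 10^-22

1.050 × 10^-22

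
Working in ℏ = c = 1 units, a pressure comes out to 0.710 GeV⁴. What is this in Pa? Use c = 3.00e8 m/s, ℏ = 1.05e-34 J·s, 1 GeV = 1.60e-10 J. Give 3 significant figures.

1.49e37 Pa

Pressure is [E]/[L]³ = [E]⁴/(ℏc)³.
1 GeV⁴ → 1/(ℏc)³ × (1 GeV in J)⁴ = 2.10e37 Pa.
Result: 0.710 × 2.10e37 = 1.49e37 Pa.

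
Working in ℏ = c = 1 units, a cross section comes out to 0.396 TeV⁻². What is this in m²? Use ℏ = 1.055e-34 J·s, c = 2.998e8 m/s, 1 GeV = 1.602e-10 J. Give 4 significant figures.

1.544e-38 m²

Area is [L]² = [E]⁻²·(ℏc)²; restore (ℏc)².
1 GeV⁻² → (ℏc)² × (1 GeV in J)⁻² = 3.898e-32 m².
Convert the energy scale: 0.396 TeV⁻² = 3.96e-7 GeV⁻².
Result: 3.96e-7 × 3.898e-32 = 1.544e-38 m².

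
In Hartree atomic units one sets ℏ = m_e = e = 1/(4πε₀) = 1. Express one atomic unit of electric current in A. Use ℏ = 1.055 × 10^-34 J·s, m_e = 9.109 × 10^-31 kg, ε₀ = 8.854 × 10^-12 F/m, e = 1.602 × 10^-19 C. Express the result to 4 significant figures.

I_au = e E_h/ℏ = m_e e⁵/((4πε₀)²ℏ³)
E_h = 4.354 × 10^-18 J
e·E_h/ℏ = 6.612 × 10^-3 A

6.612 × 10^-3 A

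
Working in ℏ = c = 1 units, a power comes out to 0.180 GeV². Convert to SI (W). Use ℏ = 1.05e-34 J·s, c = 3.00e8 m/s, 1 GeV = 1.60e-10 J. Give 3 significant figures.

4.39e13 W

Power is [E]/[T] = [E]²/ℏ.
1 GeV² → 1/ℏ × (1 GeV in J)² = 2.44e14 W.
Result: 0.180 × 2.44e14 = 4.39e13 W.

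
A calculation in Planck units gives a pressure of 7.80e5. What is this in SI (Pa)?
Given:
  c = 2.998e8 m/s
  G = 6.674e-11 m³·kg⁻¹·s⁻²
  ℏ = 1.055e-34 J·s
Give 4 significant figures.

3.613e119 Pa

One Planck pressure: p_P = c⁷/(ℏG²) = 4.632e113 Pa.
7.80e5 × 4.632e113 Pa = 3.613e119 Pa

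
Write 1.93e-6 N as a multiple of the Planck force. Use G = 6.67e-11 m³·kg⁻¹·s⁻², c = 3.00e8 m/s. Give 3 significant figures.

Planck force: F_P = c⁴/G = 1.21e44 N.
1.93e-6 / 1.21e44 = 1.59e-50

1.59e-50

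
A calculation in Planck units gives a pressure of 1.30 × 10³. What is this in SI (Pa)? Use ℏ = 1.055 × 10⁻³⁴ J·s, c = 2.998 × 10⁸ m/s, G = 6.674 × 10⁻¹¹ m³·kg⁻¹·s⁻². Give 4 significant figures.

One Planck pressure: p_P = c⁷/(ℏG²) = 4.632 × 10¹¹³ Pa.
1.30 × 10³ × 4.632 × 10¹¹³ Pa = 6.022 × 10¹¹⁶ Pa

6.022 × 10¹¹⁶ Pa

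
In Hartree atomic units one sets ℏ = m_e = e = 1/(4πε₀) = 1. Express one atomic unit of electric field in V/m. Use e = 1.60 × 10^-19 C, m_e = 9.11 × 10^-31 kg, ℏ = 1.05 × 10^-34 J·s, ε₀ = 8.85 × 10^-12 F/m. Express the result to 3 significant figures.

E_au = E_h/(e a₀) = m_e²e⁵/((4πε₀)³ℏ⁴)
E_h = 4.38 × 10^-18 J
a₀ = 5.26 × 10^-11 m
E_h/(e·a₀) = 5.20 × 10^11 V/m

5.20 × 10^11 V/m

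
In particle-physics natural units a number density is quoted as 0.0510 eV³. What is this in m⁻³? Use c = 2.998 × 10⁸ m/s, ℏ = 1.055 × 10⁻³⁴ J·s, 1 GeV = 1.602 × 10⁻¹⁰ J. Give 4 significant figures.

Number density is [L]⁻³ = [E]³/(ℏc)³.
1 GeV³ → 1/(ℏc)³ × (1 GeV in J)³ = 1.299 × 10⁴⁷ m⁻³.
Convert the energy scale: 0.0510 eV³ = 5.10 × 10⁻²⁹ GeV³.
Result: 5.10 × 10⁻²⁹ × 1.299 × 10⁴⁷ = 6.627 × 10¹⁸ m⁻³.

6.627 × 10¹⁸ m⁻³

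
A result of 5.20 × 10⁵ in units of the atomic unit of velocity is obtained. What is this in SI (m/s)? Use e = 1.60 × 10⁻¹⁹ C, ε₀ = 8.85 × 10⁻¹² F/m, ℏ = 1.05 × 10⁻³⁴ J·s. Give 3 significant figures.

1.14 × 10¹² m/s

One atomic unit of velocity: v_au = e²/(4πε₀ℏ) = 2.19 × 10⁶ m/s.
5.20 × 10⁵ × 2.19 × 10⁶ m/s = 1.14 × 10¹² m/s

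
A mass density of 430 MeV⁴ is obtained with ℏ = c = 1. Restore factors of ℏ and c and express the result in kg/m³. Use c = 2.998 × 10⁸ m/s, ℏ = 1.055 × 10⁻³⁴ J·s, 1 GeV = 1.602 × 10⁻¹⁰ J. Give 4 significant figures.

9.959 × 10¹⁰ kg/m³

Mass density is [E]/(c²[L]³) = [E]⁴/(ℏ³c⁵).
1 GeV⁴ → 1/(ℏ³c⁵) × (1 GeV in J)⁴ = 2.316 × 10²⁰ kg/m³.
Convert the energy scale: 430 MeV⁴ = 4.30 × 10⁻¹⁰ GeV⁴.
Result: 4.30 × 10⁻¹⁰ × 2.316 × 10²⁰ = 9.959 × 10¹⁰ kg/m³.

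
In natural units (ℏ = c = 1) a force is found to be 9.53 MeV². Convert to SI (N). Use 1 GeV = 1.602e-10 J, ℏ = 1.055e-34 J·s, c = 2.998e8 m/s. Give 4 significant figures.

7.733 N

Force is [E]/[L] = [E]²/(ℏc); restore (ℏc)⁻¹.
1 GeV² → 1/(ℏc) × (1 GeV in J)² = 8.114e5 N.
Convert the energy scale: 9.53 MeV² = 9.53e-6 GeV².
Result: 9.53e-6 × 8.114e5 = 7.733 N.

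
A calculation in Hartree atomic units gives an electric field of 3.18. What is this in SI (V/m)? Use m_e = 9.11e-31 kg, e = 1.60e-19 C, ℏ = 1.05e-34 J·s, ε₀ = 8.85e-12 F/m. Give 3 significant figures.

One atomic unit of electric field: E_au = E_h/(e a₀) = m_e²e⁵/((4πε₀)³ℏ⁴) = 5.20e11 V/m.
3.18 × 5.20e11 V/m = 1.66e12 V/m

1.66e12 V/m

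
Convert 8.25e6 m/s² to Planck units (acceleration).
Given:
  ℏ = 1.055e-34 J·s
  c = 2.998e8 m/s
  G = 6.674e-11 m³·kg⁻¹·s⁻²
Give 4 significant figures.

1.484e-45

Planck acceleration: a_P = √(c⁷/(ℏG)) = 5.560e51 m/s².
8.25e6 / 5.560e51 = 1.484e-45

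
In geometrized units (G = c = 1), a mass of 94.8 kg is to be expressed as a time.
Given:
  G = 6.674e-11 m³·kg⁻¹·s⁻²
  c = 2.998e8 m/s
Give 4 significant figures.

2.348e-34 s

Mass → time via G/c³.
94.8 kg × (G/c³) = 2.348e-34 s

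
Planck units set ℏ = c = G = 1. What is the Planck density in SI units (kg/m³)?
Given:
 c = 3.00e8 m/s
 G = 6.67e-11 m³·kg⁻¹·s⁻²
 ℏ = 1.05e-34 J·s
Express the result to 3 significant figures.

Dimensional analysis gives ρ_P = c⁵/(ℏG²).
  = 2.43e42 / 4.67e-55
  = 5.20e96 kg/m³

5.20e96 kg/m³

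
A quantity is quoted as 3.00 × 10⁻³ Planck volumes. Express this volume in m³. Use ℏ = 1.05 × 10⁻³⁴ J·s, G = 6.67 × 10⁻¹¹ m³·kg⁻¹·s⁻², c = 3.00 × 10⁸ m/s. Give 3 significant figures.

One Planck volume: V_P = (ℏG/c³)^(3/2) = 4.18 × 10⁻¹⁰⁵ m³.
3.00 × 10⁻³ × 4.18 × 10⁻¹⁰⁵ m³ = 1.25 × 10⁻¹⁰⁷ m³

1.25 × 10⁻¹⁰⁷ m³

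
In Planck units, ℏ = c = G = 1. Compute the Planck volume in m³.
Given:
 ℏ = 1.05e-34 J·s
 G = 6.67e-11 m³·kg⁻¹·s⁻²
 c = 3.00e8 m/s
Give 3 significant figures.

Dimensional analysis gives V_P = (ℏG/c³)^(3/2).
  = √(1.75e-209)
  = 4.18e-105 m³

4.18e-105 m³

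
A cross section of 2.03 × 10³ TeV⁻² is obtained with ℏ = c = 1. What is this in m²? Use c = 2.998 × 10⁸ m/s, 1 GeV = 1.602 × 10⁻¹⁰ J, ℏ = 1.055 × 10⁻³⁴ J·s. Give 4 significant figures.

7.913 × 10⁻³⁵ m²

Area is [L]² = [E]⁻²·(ℏc)²; restore (ℏc)².
1 GeV⁻² → (ℏc)² × (1 GeV in J)⁻² = 3.898 × 10⁻³² m².
Convert the energy scale: 2.03 × 10³ TeV⁻² = 2.03 × 10⁻³ GeV⁻².
Result: 2.03 × 10⁻³ × 3.898 × 10⁻³² = 7.913 × 10⁻³⁵ m².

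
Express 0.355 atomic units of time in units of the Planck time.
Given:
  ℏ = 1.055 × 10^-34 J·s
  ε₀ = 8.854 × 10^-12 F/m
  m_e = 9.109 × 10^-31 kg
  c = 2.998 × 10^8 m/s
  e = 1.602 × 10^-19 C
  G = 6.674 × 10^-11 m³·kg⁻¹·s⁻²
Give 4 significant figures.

atomic unit of time: τ_au = (4πε₀)²ℏ³/(m_e e⁴) = 2.423 × 10^-17 s
Planck time: t_P = √(ℏG/c⁵) = 5.392 × 10^-44 s
0.355 × 2.423 × 10^-17 / 5.392 × 10^-44 = 1.595 × 10^26

1.595 × 10^26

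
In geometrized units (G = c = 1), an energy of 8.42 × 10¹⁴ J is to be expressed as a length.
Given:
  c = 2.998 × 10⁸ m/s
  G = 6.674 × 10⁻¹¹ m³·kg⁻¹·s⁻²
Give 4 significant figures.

6.956 × 10⁻³⁰ m

Energy → length via G/c⁴.
8.42 × 10¹⁴ J × (G/c⁴) = 6.956 × 10⁻³⁰ m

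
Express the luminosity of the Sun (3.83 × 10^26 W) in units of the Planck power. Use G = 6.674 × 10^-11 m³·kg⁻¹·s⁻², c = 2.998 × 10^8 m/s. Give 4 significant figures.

1.055 × 10^-26

Planck power: P_P = c⁵/G = 3.629 × 10^52 W.
3.83 × 10^26 / 3.629 × 10^52 = 1.055 × 10^-26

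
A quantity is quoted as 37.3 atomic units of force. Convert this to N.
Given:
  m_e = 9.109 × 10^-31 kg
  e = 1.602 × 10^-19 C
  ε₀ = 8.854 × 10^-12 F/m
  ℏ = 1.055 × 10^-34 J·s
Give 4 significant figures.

One atomic unit of force: F_au = E_h/a₀ = m_e²e⁶/((4πε₀)³ℏ⁴) = 8.220 × 10^-8 N.
37.3 × 8.220 × 10^-8 N = 3.066 × 10^-6 N

3.066 × 10^-6 N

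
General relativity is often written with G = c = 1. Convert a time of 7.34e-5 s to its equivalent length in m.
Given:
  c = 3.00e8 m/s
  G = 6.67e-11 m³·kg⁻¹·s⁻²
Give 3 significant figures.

2.20e4 m

Time → length via c.
7.34e-5 s × (c) = 2.20e4 m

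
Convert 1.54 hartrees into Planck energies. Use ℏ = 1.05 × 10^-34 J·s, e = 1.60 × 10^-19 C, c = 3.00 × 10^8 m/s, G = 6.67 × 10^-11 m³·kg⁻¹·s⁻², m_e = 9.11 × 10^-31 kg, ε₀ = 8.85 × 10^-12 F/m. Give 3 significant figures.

3.45 × 10^-27

hartree: E_h = m_e e⁴/(4πε₀ℏ)² = 4.38 × 10^-18 J
Planck energy: E_P = √(ℏc⁵/G) = 1.96 × 10^9 J
1.54 × 4.38 × 10^-18 / 1.96 × 10^9 = 3.45 × 10^-27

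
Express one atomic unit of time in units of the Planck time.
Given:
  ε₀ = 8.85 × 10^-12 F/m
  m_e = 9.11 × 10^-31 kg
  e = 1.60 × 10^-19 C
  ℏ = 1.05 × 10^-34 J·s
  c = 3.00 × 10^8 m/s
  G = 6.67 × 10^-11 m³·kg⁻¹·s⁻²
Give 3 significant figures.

4.47 × 10^26

atomic unit of time: τ_au = (4πε₀)²ℏ³/(m_e e⁴) = 2.40 × 10^-17 s
Planck time: t_P = √(ℏG/c⁵) = 5.37 × 10^-44 s
ratio = 2.40 × 10^-17 / 5.37 × 10^-44 = 4.47 × 10^26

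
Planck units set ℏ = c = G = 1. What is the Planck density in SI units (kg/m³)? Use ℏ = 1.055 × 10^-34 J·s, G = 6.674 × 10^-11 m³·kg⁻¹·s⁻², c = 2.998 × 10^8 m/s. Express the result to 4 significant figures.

The unique combination of the constants set to 1 with dimensions of density is ρ_P = c⁵/(ℏG²).
  = 2.422 × 10^42 / 4.699 × 10^-55
  = 5.154 × 10^96 kg/m³

5.154 × 10^96 kg/m³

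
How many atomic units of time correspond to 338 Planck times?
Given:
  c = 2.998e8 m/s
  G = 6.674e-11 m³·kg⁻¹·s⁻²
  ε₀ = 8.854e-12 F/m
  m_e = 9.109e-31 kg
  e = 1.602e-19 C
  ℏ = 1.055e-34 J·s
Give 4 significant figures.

7.522e-25

Planck time: t_P = √(ℏG/c⁵) = 5.392e-44 s
atomic unit of time: τ_au = (4πε₀)²ℏ³/(m_e e⁴) = 2.423e-17 s
338 × 5.392e-44 / 2.423e-17 = 7.522e-25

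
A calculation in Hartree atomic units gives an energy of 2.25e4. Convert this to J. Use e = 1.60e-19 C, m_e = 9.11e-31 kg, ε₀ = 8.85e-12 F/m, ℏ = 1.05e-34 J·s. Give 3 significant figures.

9.85e-14 J

One hartree: E_h = m_e e⁴/(4πε₀ℏ)² = 4.38e-18 J.
2.25e4 × 4.38e-18 J = 9.85e-14 J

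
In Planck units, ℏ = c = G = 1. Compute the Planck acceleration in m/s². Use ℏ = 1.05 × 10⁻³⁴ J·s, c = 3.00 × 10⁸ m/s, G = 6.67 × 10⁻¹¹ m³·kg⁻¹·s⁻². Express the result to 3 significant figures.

From ℏ = c = G = 1 the acceleration scale is a_P = √(c⁷/(ℏG)).
  = √(3.12 × 10¹⁰³)
  = 5.59 × 10⁵¹ m/s²

5.59 × 10⁵¹ m/s²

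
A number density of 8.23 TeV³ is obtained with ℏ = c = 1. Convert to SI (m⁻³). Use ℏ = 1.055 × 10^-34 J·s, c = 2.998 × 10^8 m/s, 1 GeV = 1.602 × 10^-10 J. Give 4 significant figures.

Number density is [L]⁻³ = [E]³/(ℏc)³.
1 GeV³ → 1/(ℏc)³ × (1 GeV in J)³ = 1.299 × 10^47 m⁻³.
Convert the energy scale: 8.23 TeV³ = 8.23 × 10^9 GeV³.
Result: 8.23 × 10^9 × 1.299 × 10^47 = 1.069 × 10^57 m⁻³.

1.069 × 10^57 m⁻³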